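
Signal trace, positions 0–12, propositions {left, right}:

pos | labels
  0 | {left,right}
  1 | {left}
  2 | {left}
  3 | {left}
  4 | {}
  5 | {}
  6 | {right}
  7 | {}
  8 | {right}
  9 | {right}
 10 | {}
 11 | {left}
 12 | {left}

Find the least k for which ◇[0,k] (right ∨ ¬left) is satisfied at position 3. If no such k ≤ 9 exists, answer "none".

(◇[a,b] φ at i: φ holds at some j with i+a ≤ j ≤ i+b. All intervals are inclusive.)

Scan j = 3,4,… for (right ∨ ¬left):
  j=3: fails
  j=4: holds
First hit at j=4, so smallest k = 4-3 = 1.

1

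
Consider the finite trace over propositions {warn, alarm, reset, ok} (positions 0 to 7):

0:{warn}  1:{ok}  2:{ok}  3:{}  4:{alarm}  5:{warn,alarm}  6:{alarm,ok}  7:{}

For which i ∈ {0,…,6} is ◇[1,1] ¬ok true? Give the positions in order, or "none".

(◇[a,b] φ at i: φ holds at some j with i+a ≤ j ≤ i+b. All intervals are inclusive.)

Evaluate at each i in [0,6]:
  i=0: ✗ (none in [1,1])
  i=1: ✗ (none in [2,2])
  i=2: ✓ (witness j=3)
  i=3: ✓ (witness j=4)
  i=4: ✓ (witness j=5)
  i=5: ✗ (none in [6,6])
  i=6: ✓ (witness j=7)

2, 3, 4, 6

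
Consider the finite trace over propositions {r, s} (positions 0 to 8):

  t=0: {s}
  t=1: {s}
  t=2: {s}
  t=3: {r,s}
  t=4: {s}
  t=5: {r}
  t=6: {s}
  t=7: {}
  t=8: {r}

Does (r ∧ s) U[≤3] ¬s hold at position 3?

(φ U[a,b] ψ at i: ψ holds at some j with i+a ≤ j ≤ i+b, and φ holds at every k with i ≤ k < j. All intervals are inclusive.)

False

Need some j in [3,6] with ¬s, and (r ∧ s) at every k in [3,j-1].
  j=3: ¬s false.
  j=4: ¬s false.
  j=5: ¬s holds, but (r ∧ s) fails at k=4 → not this j.
  j=6: ¬s false.
No j in the window works → until fails.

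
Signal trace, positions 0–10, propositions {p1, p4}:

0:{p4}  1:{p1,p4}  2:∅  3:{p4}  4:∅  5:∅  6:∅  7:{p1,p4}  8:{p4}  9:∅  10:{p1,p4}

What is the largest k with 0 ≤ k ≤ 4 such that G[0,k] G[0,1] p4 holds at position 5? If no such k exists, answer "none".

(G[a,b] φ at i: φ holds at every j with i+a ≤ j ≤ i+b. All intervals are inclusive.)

G[0,1] p4 must hold from j=5 onward; find where it first fails.
  j=5: fails → no k works.

none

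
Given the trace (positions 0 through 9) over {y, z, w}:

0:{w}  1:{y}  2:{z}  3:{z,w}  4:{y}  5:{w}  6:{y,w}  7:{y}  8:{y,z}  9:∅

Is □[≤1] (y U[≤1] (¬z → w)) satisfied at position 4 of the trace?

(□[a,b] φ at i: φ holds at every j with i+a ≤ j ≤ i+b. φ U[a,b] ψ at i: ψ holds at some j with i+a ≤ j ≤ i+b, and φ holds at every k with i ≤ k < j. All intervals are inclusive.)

Holds

Check (y U[≤1] (¬z → w)) at every j in [4,5]:
  j=4: holds
  j=5: holds
All positions satisfy it → formula holds.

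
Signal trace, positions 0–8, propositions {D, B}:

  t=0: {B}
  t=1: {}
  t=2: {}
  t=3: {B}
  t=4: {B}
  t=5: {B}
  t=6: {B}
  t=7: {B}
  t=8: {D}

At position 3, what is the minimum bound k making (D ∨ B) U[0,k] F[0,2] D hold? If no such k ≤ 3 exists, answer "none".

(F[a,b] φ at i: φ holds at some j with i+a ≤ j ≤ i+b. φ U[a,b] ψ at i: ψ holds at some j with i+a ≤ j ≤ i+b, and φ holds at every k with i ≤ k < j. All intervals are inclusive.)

Need earliest j ≥ 3 with F[0,2] D, and (D ∨ B) at every k in [3,j-1].
  j=3: rhs fails.
  j=4: rhs fails.
  j=5: rhs fails.
  j=6: rhs holds; lhs holds on [3,5]. k = 3.

3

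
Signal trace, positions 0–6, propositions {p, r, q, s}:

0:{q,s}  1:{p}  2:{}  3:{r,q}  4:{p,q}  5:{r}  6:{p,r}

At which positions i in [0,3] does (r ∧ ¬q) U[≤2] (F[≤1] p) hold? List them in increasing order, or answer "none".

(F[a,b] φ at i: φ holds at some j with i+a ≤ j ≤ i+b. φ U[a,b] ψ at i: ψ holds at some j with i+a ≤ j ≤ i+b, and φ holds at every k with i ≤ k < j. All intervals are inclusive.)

0, 1, 3

Evaluate at each i in [0,3]:
  i=0: ✓ (rhs at j=0)
  i=1: ✓ (rhs at j=1)
  i=2: ✗ (lhs fails at k=2 before rhs at j=3)
  i=3: ✓ (rhs at j=3)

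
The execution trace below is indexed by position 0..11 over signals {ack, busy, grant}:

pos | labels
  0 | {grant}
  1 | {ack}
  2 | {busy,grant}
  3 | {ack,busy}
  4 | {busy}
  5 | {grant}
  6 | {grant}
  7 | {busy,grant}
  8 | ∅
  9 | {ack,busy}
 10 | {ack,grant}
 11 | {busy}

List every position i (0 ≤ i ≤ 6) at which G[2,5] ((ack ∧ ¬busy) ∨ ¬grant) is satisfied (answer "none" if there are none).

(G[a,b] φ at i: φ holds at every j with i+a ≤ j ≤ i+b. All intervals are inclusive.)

6

Evaluate at each i in [0,6]:
  i=0: ✗ (fails at j=2)
  i=1: ✗ (fails at j=5)
  i=2: ✗ (fails at j=5)
  i=3: ✗ (fails at j=5)
  i=4: ✗ (fails at j=6)
  i=5: ✗ (fails at j=7)
  i=6: ✓ (all of [8,11])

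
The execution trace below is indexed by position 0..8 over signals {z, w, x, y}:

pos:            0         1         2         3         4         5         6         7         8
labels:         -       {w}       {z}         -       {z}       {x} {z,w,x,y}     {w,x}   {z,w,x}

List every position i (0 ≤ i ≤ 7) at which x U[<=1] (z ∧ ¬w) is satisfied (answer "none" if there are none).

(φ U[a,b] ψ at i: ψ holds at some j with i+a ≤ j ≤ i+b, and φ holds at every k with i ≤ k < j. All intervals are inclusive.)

2, 4

Evaluate at each i in [0,7]:
  i=0: ✗ (no rhs in [0,1])
  i=1: ✗ (lhs fails at k=1 before rhs at j=2)
  i=2: ✓ (rhs at j=2)
  i=3: ✗ (lhs fails at k=3 before rhs at j=4)
  i=4: ✓ (rhs at j=4)
  i=5: ✗ (no rhs in [5,6])
  i=6: ✗ (no rhs in [6,7])
  i=7: ✗ (no rhs in [7,8])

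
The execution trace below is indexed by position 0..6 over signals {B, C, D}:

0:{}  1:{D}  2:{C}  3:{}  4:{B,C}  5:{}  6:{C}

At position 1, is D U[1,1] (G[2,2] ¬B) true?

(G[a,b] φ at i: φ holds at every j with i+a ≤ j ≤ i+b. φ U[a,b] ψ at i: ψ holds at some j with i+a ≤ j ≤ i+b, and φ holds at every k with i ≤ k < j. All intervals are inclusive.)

No

Need some j in [2,2] with G[2,2] ¬B, and D at every k in [1,j-1].
  j=2: G[2,2] ¬B — fails at 4.
No j in the window works → until fails.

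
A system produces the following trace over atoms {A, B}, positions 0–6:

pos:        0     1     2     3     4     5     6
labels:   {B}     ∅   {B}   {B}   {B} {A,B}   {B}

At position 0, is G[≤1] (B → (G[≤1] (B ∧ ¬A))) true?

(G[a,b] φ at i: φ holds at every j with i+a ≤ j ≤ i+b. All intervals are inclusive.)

Does not hold

Check (B → (G[≤1] (B ∧ ¬A))) at every j in [0,1]:
  j=0: antecedent true; consequent fails at 1 → ✗
  j=1: antecedent false → ✓
Fails at j=0 → formula fails.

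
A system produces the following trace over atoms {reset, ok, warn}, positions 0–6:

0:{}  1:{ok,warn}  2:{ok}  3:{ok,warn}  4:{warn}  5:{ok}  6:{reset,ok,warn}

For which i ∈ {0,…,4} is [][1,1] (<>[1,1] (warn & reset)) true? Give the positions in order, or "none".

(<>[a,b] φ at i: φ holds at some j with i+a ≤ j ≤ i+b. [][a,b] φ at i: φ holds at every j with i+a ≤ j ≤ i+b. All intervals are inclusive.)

Evaluate at each i in [0,4]:
  i=0: ✗ (fails at j=1)
  i=1: ✗ (fails at j=2)
  i=2: ✗ (fails at j=3)
  i=3: ✗ (fails at j=4)
  i=4: ✓ (all of [5,5])

4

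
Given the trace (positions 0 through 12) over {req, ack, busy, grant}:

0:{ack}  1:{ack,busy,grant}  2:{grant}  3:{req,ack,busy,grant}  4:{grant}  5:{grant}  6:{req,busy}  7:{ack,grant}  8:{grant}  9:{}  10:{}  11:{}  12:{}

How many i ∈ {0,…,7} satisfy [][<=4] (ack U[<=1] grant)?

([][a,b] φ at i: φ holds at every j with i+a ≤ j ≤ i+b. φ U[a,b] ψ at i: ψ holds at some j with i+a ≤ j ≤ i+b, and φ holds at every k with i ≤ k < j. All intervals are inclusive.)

Evaluate at each i in [0,7]:
  i=0: ✓ (all of [0,4])
  i=1: ✓ (all of [1,5])
  i=2: ✗ (fails at j=6)
  i=3: ✗ (fails at j=6)
  i=4: ✗ (fails at j=6)
  i=5: ✗ (fails at j=6)
  i=6: ✗ (fails at j=6)
  i=7: ✗ (fails at j=9)
Positions where it holds: {0, 1} → 2.

2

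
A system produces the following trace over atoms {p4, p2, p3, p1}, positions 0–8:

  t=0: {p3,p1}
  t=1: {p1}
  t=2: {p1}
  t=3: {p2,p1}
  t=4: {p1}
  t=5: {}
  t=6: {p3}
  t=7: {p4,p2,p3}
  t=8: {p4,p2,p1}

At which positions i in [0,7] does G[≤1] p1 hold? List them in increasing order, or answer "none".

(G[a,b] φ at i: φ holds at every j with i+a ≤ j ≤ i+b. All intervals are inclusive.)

Evaluate at each i in [0,7]:
  i=0: ✓ (all of [0,1])
  i=1: ✓ (all of [1,2])
  i=2: ✓ (all of [2,3])
  i=3: ✓ (all of [3,4])
  i=4: ✗ (fails at j=5)
  i=5: ✗ (fails at j=5)
  i=6: ✗ (fails at j=6)
  i=7: ✗ (fails at j=7)

0, 1, 2, 3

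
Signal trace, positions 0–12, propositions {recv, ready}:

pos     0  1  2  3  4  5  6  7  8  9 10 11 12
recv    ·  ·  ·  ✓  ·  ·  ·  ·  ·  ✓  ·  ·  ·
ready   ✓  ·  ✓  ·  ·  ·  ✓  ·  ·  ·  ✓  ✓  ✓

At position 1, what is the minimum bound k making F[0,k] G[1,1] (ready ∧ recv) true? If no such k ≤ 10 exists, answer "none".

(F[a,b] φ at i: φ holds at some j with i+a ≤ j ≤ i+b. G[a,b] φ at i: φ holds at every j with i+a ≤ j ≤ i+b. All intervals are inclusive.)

Scan j = 1,2,… for G[1,1] (ready ∧ recv):
  j=1: fails
  j=2: fails
  j=3: fails
  j=4: fails
  j=5: fails
  j=6: fails
  j=7: fails
  j=8: fails
  j=9: fails
  j=10: fails
  j=11: fails
No j in [1,11] satisfies it → none.

none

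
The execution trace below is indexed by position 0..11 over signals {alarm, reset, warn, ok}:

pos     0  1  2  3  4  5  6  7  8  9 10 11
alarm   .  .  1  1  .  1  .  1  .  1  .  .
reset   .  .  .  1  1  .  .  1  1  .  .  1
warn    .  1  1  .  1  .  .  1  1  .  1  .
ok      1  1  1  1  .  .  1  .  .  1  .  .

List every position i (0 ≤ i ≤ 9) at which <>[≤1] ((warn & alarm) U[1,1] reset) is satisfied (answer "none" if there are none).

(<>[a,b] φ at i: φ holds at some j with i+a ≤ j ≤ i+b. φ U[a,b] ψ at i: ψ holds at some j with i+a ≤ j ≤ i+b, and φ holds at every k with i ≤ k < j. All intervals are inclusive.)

Evaluate at each i in [0,9]:
  i=0: ✗ (none in [0,1])
  i=1: ✓ (witness j=2)
  i=2: ✓ (witness j=2)
  i=3: ✗ (none in [3,4])
  i=4: ✗ (none in [4,5])
  i=5: ✗ (none in [5,6])
  i=6: ✓ (witness j=7)
  i=7: ✓ (witness j=7)
  i=8: ✗ (none in [8,9])
  i=9: ✗ (none in [9,10])

1, 2, 6, 7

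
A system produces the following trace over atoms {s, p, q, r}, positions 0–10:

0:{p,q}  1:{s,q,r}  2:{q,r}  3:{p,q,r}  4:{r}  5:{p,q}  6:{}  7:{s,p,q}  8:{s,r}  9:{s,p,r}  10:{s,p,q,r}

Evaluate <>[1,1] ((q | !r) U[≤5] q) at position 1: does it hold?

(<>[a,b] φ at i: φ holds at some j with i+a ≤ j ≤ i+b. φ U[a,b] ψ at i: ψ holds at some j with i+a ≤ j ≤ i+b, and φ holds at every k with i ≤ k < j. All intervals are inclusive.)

Yes

Check ((q | !r) U[≤5] q) at each j in [2,2]:
  j=2: holds
Found at j=2 → formula holds.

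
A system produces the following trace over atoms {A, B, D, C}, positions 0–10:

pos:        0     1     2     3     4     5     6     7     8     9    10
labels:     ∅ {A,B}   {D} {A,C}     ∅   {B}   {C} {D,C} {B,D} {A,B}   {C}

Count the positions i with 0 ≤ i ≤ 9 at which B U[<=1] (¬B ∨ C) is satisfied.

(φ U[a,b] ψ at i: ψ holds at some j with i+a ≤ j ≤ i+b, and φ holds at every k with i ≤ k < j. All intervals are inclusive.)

9

Evaluate at each i in [0,9]:
  i=0: ✓ (rhs at j=0)
  i=1: ✓ (rhs at j=2; lhs holds on [1,1])
  i=2: ✓ (rhs at j=2)
  i=3: ✓ (rhs at j=3)
  i=4: ✓ (rhs at j=4)
  i=5: ✓ (rhs at j=6; lhs holds on [5,5])
  i=6: ✓ (rhs at j=6)
  i=7: ✓ (rhs at j=7)
  i=8: ✗ (no rhs in [8,9])
  i=9: ✓ (rhs at j=10; lhs holds on [9,9])
Positions where it holds: {0, 1, 2, 3, 4, 5, 6, 7, 9} → 9.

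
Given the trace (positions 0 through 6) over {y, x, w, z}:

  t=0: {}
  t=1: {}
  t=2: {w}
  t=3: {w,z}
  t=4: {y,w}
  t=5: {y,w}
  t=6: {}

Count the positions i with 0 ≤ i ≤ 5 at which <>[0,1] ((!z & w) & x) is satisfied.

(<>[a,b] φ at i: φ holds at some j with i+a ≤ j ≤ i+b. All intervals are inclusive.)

Evaluate at each i in [0,5]:
  i=0: ✗ (none in [0,1])
  i=1: ✗ (none in [1,2])
  i=2: ✗ (none in [2,3])
  i=3: ✗ (none in [3,4])
  i=4: ✗ (none in [4,5])
  i=5: ✗ (none in [5,6])
Positions where it holds: {} → 0.

0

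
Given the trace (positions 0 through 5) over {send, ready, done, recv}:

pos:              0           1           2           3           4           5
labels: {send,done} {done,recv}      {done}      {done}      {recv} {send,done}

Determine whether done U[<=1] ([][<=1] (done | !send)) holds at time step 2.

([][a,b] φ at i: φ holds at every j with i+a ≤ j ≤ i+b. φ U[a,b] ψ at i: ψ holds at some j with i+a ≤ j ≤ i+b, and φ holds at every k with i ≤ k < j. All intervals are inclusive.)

Need some j in [2,3] with [][<=1] (done | !send), and done at every k in [2,j-1].
  j=2: [][<=1] (done | !send) holds; no prefix to check → satisfied.

True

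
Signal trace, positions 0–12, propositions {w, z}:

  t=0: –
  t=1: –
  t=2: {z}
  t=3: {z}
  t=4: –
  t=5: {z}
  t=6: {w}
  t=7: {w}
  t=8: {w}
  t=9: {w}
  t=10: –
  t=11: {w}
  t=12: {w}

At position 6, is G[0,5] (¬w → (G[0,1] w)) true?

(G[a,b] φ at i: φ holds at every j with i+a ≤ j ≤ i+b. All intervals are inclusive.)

Check (¬w → (G[0,1] w)) at every j in [6,11]:
  j=6: antecedent false → ✓
  j=7: antecedent false → ✓
  j=8: antecedent false → ✓
  j=9: antecedent false → ✓
  j=10: antecedent true; consequent fails at 10 → ✗
  j=11: antecedent false → ✓
Fails at j=10 → formula fails.

No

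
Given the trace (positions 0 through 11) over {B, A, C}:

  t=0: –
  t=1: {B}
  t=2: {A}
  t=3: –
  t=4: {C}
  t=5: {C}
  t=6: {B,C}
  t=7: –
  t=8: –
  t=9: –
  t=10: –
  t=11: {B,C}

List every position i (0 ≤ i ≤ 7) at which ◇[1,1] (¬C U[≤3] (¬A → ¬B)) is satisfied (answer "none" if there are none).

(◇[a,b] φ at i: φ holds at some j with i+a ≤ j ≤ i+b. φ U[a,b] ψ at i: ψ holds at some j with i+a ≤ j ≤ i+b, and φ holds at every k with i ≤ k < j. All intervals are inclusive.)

0, 1, 2, 3, 4, 6, 7

Evaluate at each i in [0,7]:
  i=0: ✓ (witness j=1)
  i=1: ✓ (witness j=2)
  i=2: ✓ (witness j=3)
  i=3: ✓ (witness j=4)
  i=4: ✓ (witness j=5)
  i=5: ✗ (none in [6,6])
  i=6: ✓ (witness j=7)
  i=7: ✓ (witness j=8)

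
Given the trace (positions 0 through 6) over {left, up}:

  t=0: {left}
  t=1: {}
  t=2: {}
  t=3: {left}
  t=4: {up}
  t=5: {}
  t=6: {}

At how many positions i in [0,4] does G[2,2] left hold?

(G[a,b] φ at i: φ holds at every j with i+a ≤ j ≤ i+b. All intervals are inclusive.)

Evaluate at each i in [0,4]:
  i=0: ✗ (fails at j=2)
  i=1: ✓ (all of [3,3])
  i=2: ✗ (fails at j=4)
  i=3: ✗ (fails at j=5)
  i=4: ✗ (fails at j=6)
Positions where it holds: {1} → 1.

1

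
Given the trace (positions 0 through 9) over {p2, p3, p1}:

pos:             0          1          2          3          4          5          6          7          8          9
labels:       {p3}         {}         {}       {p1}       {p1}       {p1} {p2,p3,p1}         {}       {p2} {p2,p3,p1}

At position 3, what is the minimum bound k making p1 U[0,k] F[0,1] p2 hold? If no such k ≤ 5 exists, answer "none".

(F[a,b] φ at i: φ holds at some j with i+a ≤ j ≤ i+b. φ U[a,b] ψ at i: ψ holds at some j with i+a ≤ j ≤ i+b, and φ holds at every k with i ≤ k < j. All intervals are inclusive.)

Need earliest j ≥ 3 with F[0,1] p2, and p1 at every k in [3,j-1].
  j=3: rhs fails.
  j=4: rhs fails.
  j=5: rhs holds; lhs holds on [3,4]. k = 2.

2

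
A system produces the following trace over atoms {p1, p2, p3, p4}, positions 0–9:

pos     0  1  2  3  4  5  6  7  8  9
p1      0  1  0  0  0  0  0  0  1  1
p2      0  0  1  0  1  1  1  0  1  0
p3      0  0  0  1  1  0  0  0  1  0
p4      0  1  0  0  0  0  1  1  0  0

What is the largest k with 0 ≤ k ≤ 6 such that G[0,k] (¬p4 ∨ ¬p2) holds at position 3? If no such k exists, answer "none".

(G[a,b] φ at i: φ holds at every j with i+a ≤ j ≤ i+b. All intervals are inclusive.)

(¬p4 ∨ ¬p2) must hold from j=3 onward; find where it first fails.
  j=3: holds
  j=4: holds
  j=5: holds
  j=6: fails
Holds on [3,5], so largest k = 2.

2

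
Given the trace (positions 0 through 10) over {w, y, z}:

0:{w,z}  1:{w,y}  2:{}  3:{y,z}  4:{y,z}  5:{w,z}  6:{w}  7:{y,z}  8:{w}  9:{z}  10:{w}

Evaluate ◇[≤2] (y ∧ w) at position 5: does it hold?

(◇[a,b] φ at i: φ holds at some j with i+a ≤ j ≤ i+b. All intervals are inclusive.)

No

Check (y ∧ w) at each j in [5,7]:
  j=5: false
  j=6: false
  j=7: false
No position in the window satisfies it → formula fails.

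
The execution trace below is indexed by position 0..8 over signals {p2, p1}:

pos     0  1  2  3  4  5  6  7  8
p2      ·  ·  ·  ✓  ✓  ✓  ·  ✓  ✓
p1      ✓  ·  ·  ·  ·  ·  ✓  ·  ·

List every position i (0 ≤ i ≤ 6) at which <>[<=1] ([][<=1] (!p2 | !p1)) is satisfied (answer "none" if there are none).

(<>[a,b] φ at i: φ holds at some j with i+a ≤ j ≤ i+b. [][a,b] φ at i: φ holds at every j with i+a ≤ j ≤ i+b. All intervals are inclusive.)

0, 1, 2, 3, 4, 5, 6

Evaluate at each i in [0,6]:
  i=0: ✓ (witness j=0)
  i=1: ✓ (witness j=1)
  i=2: ✓ (witness j=2)
  i=3: ✓ (witness j=3)
  i=4: ✓ (witness j=4)
  i=5: ✓ (witness j=5)
  i=6: ✓ (witness j=6)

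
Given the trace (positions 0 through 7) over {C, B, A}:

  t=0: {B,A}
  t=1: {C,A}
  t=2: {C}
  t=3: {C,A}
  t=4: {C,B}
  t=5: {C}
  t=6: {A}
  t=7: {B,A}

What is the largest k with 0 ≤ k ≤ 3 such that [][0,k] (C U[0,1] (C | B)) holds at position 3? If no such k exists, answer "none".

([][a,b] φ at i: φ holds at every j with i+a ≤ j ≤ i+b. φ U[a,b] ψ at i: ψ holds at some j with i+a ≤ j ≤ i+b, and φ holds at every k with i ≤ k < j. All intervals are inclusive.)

(C U[0,1] (C | B)) must hold from j=3 onward; find where it first fails.
  j=3: holds
  j=4: holds
  j=5: holds
  j=6: fails
Holds on [3,5], so largest k = 2.

2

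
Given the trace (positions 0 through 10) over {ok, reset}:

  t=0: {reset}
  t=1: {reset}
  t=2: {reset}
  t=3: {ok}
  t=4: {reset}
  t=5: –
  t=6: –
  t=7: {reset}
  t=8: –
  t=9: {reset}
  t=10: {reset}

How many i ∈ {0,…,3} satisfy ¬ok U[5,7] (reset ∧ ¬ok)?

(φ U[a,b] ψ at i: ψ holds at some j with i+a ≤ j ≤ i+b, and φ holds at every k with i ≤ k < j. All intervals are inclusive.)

0

Evaluate at each i in [0,3]:
  i=0: ✗ (lhs fails at k=3 before rhs at j=7)
  i=1: ✗ (lhs fails at k=3 before rhs at j=7)
  i=2: ✗ (lhs fails at k=3 before rhs at j=7)
  i=3: ✗ (lhs fails at k=3 before rhs at j=9)
Positions where it holds: {} → 0.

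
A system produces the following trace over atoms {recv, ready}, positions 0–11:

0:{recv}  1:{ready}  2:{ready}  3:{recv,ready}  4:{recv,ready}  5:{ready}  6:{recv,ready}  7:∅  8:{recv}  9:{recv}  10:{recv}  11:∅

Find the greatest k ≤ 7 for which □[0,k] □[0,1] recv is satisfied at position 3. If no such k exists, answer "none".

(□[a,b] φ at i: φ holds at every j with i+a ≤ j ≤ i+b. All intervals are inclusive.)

0

□[0,1] recv must hold from j=3 onward; find where it first fails.
  j=3: holds
  j=4: fails
Holds on [3,3], so largest k = 0.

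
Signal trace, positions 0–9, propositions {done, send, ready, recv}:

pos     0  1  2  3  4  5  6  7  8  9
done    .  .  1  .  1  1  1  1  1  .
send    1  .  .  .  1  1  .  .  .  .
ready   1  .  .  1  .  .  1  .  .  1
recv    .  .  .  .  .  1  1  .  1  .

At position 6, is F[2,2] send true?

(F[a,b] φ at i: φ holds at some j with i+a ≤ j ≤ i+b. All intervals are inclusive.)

No

Check send at each j in [8,8]:
  j=8: false
No position in the window satisfies it → formula fails.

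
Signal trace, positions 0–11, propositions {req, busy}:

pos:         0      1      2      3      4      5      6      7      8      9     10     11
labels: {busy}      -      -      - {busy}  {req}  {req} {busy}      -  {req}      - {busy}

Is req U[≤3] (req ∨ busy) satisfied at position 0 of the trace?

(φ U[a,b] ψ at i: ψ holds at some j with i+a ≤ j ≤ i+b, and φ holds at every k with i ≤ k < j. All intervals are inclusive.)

True

Need some j in [0,3] with (req ∨ busy), and req at every k in [0,j-1].
  j=0: (req ∨ busy) holds; no prefix to check → satisfied.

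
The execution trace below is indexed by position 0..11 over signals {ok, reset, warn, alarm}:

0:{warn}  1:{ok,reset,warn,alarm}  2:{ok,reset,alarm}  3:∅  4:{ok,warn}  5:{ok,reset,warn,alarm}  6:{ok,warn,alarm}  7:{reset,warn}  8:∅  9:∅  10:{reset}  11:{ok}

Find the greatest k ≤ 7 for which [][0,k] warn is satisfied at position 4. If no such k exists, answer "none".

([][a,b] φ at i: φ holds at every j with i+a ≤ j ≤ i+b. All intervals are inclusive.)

3

warn must hold from j=4 onward; find where it first fails.
  j=4: holds
  j=5: holds
  j=6: holds
  j=7: holds
  j=8: fails
Holds on [4,7], so largest k = 3.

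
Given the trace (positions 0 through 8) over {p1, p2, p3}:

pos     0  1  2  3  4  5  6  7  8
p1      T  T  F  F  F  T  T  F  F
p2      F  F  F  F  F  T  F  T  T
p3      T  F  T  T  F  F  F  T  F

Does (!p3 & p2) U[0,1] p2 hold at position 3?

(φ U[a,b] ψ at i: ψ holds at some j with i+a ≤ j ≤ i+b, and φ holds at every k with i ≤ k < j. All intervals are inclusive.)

Need some j in [3,4] with p2, and (!p3 & p2) at every k in [3,j-1].
  j=3: p2 false.
  j=4: p2 false.
No j in the window works → until fails.

False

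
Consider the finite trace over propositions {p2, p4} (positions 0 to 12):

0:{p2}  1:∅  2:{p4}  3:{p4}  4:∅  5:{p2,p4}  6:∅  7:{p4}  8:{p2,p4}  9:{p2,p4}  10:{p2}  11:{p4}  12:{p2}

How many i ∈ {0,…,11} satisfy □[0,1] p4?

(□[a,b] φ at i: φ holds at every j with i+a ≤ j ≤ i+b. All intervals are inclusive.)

3

Evaluate at each i in [0,11]:
  i=0: ✗ (fails at j=0)
  i=1: ✗ (fails at j=1)
  i=2: ✓ (all of [2,3])
  i=3: ✗ (fails at j=4)
  i=4: ✗ (fails at j=4)
  i=5: ✗ (fails at j=6)
  i=6: ✗ (fails at j=6)
  i=7: ✓ (all of [7,8])
  i=8: ✓ (all of [8,9])
  i=9: ✗ (fails at j=10)
  i=10: ✗ (fails at j=10)
  i=11: ✗ (fails at j=12)
Positions where it holds: {2, 7, 8} → 3.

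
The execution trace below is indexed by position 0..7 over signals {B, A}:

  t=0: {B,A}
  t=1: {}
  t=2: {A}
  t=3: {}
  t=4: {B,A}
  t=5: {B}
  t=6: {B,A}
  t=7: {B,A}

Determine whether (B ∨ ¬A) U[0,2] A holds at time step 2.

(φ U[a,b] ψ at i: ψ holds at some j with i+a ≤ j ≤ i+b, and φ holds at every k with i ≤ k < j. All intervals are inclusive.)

Need some j in [2,4] with A, and (B ∨ ¬A) at every k in [2,j-1].
  j=2: A holds; no prefix to check → satisfied.

Holds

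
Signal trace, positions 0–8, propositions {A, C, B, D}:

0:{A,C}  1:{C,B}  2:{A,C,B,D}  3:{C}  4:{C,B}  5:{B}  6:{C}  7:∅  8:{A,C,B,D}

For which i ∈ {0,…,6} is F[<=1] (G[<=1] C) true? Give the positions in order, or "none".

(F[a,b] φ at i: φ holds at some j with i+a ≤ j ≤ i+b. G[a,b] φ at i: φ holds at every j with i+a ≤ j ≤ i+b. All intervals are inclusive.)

Evaluate at each i in [0,6]:
  i=0: ✓ (witness j=0)
  i=1: ✓ (witness j=1)
  i=2: ✓ (witness j=2)
  i=3: ✓ (witness j=3)
  i=4: ✗ (none in [4,5])
  i=5: ✗ (none in [5,6])
  i=6: ✗ (none in [6,7])

0, 1, 2, 3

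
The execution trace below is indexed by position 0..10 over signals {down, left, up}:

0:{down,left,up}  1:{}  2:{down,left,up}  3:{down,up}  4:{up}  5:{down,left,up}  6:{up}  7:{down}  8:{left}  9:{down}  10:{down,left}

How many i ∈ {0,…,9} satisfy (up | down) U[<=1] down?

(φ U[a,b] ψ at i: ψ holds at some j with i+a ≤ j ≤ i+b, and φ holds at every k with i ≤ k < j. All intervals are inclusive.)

Evaluate at each i in [0,9]:
  i=0: ✓ (rhs at j=0)
  i=1: ✗ (lhs fails at k=1 before rhs at j=2)
  i=2: ✓ (rhs at j=2)
  i=3: ✓ (rhs at j=3)
  i=4: ✓ (rhs at j=5; lhs holds on [4,4])
  i=5: ✓ (rhs at j=5)
  i=6: ✓ (rhs at j=7; lhs holds on [6,6])
  i=7: ✓ (rhs at j=7)
  i=8: ✗ (lhs fails at k=8 before rhs at j=9)
  i=9: ✓ (rhs at j=9)
Positions where it holds: {0, 2, 3, 4, 5, 6, 7, 9} → 8.

8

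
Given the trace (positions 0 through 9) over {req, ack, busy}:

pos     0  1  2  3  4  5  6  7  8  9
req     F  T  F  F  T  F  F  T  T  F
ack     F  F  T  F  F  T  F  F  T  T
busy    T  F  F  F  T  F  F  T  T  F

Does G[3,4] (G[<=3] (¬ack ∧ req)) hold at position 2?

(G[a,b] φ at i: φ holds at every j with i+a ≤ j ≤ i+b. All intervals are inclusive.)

No

Check G[<=3] (¬ack ∧ req) at every j in [5,6]:
  j=5: fails at 5
  j=6: fails at 6
Fails at j=5 → formula fails.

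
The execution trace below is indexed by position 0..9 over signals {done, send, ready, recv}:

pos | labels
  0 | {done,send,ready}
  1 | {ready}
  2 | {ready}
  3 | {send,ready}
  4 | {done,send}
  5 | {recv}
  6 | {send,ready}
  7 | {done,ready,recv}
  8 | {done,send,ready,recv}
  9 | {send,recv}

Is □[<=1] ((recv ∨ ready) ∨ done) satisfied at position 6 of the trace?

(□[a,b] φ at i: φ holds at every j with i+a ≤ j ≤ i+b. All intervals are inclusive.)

Check ((recv ∨ ready) ∨ done) at every j in [6,7]:
  j=6: true
  j=7: true
All positions satisfy it → formula holds.

Yes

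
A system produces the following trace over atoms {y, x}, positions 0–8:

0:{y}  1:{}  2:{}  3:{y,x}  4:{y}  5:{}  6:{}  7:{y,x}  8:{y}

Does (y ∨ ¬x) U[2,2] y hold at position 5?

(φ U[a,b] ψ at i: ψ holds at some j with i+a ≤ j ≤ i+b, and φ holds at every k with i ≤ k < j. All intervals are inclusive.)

Need some j in [7,7] with y, and (y ∨ ¬x) at every k in [5,j-1].
  j=7: y holds; (y ∨ ¬x) holds at every k in [5,6] → satisfied.

Holds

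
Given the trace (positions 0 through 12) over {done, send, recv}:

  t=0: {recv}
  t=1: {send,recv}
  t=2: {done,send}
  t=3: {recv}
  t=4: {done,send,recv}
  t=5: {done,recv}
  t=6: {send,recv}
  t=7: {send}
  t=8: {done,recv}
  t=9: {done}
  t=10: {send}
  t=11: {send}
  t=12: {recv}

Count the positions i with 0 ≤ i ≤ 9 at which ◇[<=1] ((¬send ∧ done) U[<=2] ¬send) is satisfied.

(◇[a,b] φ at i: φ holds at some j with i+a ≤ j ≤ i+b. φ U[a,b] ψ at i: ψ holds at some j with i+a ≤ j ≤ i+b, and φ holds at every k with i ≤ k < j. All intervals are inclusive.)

8

Evaluate at each i in [0,9]:
  i=0: ✓ (witness j=0)
  i=1: ✗ (none in [1,2])
  i=2: ✓ (witness j=3)
  i=3: ✓ (witness j=3)
  i=4: ✓ (witness j=5)
  i=5: ✓ (witness j=5)
  i=6: ✗ (none in [6,7])
  i=7: ✓ (witness j=8)
  i=8: ✓ (witness j=8)
  i=9: ✓ (witness j=9)
Positions where it holds: {0, 2, 3, 4, 5, 7, 8, 9} → 8.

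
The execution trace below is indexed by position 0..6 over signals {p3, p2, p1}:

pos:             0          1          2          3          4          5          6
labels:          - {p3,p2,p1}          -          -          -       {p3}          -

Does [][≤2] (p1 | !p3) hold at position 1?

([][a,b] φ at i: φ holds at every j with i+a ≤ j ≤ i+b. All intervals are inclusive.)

Holds

Check (p1 | !p3) at every j in [1,3]:
  j=1: true
  j=2: true
  j=3: true
All positions satisfy it → formula holds.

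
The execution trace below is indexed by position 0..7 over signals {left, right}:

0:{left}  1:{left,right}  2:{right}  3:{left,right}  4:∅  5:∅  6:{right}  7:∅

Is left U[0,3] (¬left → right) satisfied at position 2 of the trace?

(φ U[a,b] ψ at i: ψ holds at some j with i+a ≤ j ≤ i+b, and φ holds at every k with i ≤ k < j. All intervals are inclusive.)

Need some j in [2,5] with (¬left → right), and left at every k in [2,j-1].
  j=2: (¬left → right) holds; no prefix to check → satisfied.

Holds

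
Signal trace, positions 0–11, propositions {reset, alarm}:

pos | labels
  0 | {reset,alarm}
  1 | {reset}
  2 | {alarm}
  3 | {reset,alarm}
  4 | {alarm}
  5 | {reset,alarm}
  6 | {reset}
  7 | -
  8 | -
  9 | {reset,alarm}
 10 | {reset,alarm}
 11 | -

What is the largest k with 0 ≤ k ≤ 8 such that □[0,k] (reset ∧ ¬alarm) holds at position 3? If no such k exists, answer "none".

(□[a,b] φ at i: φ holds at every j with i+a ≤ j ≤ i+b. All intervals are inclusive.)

(reset ∧ ¬alarm) must hold from j=3 onward; find where it first fails.
  j=3: fails → no k works.

none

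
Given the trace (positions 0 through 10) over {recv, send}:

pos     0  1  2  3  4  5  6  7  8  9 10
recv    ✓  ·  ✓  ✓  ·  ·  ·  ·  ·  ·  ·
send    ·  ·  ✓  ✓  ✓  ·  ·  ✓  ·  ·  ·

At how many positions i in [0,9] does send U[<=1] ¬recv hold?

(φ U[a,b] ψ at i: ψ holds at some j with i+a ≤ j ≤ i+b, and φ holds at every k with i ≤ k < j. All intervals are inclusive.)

Evaluate at each i in [0,9]:
  i=0: ✗ (lhs fails at k=0 before rhs at j=1)
  i=1: ✓ (rhs at j=1)
  i=2: ✗ (no rhs in [2,3])
  i=3: ✓ (rhs at j=4; lhs holds on [3,3])
  i=4: ✓ (rhs at j=4)
  i=5: ✓ (rhs at j=5)
  i=6: ✓ (rhs at j=6)
  i=7: ✓ (rhs at j=7)
  i=8: ✓ (rhs at j=8)
  i=9: ✓ (rhs at j=9)
Positions where it holds: {1, 3, 4, 5, 6, 7, 8, 9} → 8.

8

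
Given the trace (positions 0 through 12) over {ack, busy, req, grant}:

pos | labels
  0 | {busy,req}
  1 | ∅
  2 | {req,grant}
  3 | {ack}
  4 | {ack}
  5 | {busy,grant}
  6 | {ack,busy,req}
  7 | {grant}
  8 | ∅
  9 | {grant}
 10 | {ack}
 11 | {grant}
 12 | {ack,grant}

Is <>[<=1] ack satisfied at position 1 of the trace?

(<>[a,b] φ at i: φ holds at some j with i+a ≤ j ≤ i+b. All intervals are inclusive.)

Does not hold

Check ack at each j in [1,2]:
  j=1: false
  j=2: false
No position in the window satisfies it → formula fails.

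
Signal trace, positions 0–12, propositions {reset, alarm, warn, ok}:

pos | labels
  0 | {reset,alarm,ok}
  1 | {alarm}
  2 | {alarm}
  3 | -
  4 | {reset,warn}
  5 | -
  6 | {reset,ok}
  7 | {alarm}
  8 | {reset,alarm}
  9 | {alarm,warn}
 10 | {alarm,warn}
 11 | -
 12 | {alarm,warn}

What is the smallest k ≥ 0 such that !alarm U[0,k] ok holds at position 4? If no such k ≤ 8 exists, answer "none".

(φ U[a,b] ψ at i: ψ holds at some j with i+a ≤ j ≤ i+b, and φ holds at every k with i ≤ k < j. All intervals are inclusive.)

Need earliest j ≥ 4 with ok, and !alarm at every k in [4,j-1].
  j=4: rhs fails.
  j=5: rhs fails.
  j=6: rhs holds; lhs holds on [4,5]. k = 2.

2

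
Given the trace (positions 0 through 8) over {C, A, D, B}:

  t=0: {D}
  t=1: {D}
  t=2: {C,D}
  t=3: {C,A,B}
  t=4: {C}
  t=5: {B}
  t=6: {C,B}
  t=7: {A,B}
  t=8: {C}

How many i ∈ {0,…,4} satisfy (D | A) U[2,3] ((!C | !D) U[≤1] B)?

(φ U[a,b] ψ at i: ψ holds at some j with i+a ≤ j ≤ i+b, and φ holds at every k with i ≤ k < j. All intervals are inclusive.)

Evaluate at each i in [0,4]:
  i=0: ✓ (rhs at j=3; lhs holds on [0,2])
  i=1: ✓ (rhs at j=3; lhs holds on [1,2])
  i=2: ✓ (rhs at j=4; lhs holds on [2,3])
  i=3: ✗ (lhs fails at k=4 before rhs at j=5)
  i=4: ✗ (lhs fails at k=4 before rhs at j=6)
Positions where it holds: {0, 1, 2} → 3.

3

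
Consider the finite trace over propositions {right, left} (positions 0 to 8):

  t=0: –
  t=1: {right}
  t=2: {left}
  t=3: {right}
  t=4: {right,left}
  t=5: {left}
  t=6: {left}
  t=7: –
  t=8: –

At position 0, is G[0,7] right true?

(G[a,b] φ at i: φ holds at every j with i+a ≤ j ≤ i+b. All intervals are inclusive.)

False

Check right at every j in [0,7]:
  j=0: false
  j=1: true
  j=2: false
  j=3: true
  j=4: true
  j=5: false
  j=6: false
  j=7: false
Fails at j=0 → formula fails.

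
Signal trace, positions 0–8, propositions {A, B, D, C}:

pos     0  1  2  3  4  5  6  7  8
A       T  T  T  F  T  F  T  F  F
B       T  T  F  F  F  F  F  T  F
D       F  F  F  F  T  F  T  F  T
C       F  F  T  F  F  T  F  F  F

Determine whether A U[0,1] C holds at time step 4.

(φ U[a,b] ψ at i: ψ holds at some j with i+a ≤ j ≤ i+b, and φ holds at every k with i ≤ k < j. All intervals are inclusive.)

Holds

Need some j in [4,5] with C, and A at every k in [4,j-1].
  j=4: C false.
  j=5: C holds; A holds at every k in [4,4] → satisfied.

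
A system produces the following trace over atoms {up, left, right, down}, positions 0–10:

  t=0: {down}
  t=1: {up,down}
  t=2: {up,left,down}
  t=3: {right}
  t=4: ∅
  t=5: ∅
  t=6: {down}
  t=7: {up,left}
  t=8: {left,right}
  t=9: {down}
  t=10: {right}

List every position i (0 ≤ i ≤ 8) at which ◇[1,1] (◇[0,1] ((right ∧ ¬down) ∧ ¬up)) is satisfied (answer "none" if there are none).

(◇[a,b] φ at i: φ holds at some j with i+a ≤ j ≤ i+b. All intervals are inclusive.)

1, 2, 6, 7, 8

Evaluate at each i in [0,8]:
  i=0: ✗ (none in [1,1])
  i=1: ✓ (witness j=2)
  i=2: ✓ (witness j=3)
  i=3: ✗ (none in [4,4])
  i=4: ✗ (none in [5,5])
  i=5: ✗ (none in [6,6])
  i=6: ✓ (witness j=7)
  i=7: ✓ (witness j=8)
  i=8: ✓ (witness j=9)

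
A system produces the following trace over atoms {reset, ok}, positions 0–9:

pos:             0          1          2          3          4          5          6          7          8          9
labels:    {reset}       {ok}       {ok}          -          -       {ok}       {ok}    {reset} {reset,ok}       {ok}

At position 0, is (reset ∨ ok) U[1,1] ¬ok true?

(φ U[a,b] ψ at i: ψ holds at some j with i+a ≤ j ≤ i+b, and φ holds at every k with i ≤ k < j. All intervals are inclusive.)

Need some j in [1,1] with ¬ok, and (reset ∨ ok) at every k in [0,j-1].
  j=1: ¬ok false.
No j in the window works → until fails.

False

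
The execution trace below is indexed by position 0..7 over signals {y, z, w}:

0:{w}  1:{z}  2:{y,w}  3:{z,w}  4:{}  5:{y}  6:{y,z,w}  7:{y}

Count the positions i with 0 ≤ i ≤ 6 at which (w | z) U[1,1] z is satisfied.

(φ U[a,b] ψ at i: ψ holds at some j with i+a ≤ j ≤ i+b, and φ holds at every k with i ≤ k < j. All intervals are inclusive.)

Evaluate at each i in [0,6]:
  i=0: ✓ (rhs at j=1; lhs holds on [0,0])
  i=1: ✗ (no rhs in [2,2])
  i=2: ✓ (rhs at j=3; lhs holds on [2,2])
  i=3: ✗ (no rhs in [4,4])
  i=4: ✗ (no rhs in [5,5])
  i=5: ✗ (lhs fails at k=5 before rhs at j=6)
  i=6: ✗ (no rhs in [7,7])
Positions where it holds: {0, 2} → 2.

2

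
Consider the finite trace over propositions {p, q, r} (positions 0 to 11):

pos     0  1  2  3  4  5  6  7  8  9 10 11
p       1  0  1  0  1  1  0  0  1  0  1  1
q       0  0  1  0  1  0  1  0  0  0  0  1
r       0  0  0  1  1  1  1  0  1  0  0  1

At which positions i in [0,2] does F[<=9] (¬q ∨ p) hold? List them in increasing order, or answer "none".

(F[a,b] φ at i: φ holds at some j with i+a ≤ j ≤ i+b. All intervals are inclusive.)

0, 1, 2

Evaluate at each i in [0,2]:
  i=0: ✓ (witness j=0)
  i=1: ✓ (witness j=1)
  i=2: ✓ (witness j=2)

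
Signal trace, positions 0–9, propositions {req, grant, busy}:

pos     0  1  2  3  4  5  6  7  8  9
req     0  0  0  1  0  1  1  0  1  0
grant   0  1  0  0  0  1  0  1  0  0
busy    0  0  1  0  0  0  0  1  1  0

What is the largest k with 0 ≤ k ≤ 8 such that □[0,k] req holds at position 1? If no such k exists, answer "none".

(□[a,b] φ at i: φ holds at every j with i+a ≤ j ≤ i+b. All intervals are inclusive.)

req must hold from j=1 onward; find where it first fails.
  j=1: fails → no k works.

none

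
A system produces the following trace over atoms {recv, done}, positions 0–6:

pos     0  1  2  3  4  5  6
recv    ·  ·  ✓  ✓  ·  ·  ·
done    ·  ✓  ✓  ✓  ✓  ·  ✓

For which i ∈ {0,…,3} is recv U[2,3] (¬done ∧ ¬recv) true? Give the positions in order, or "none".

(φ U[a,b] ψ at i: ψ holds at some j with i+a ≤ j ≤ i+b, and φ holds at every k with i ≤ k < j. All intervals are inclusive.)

Evaluate at each i in [0,3]:
  i=0: ✗ (no rhs in [2,3])
  i=1: ✗ (no rhs in [3,4])
  i=2: ✗ (lhs fails at k=4 before rhs at j=5)
  i=3: ✗ (lhs fails at k=4 before rhs at j=5)

none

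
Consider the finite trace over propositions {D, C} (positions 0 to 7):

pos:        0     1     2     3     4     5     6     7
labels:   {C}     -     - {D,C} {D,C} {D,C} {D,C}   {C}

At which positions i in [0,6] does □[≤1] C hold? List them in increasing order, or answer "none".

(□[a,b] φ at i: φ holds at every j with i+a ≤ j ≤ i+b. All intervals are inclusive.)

Evaluate at each i in [0,6]:
  i=0: ✗ (fails at j=1)
  i=1: ✗ (fails at j=1)
  i=2: ✗ (fails at j=2)
  i=3: ✓ (all of [3,4])
  i=4: ✓ (all of [4,5])
  i=5: ✓ (all of [5,6])
  i=6: ✓ (all of [6,7])

3, 4, 5, 6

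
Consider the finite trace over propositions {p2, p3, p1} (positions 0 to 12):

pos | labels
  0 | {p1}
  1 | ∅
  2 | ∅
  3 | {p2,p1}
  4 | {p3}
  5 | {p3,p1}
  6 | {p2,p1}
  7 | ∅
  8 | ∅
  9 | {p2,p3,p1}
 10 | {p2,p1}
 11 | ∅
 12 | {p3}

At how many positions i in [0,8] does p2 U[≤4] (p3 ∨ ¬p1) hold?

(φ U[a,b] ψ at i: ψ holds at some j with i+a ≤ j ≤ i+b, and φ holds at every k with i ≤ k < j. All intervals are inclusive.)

8

Evaluate at each i in [0,8]:
  i=0: ✗ (lhs fails at k=0 before rhs at j=1)
  i=1: ✓ (rhs at j=1)
  i=2: ✓ (rhs at j=2)
  i=3: ✓ (rhs at j=4; lhs holds on [3,3])
  i=4: ✓ (rhs at j=4)
  i=5: ✓ (rhs at j=5)
  i=6: ✓ (rhs at j=7; lhs holds on [6,6])
  i=7: ✓ (rhs at j=7)
  i=8: ✓ (rhs at j=8)
Positions where it holds: {1, 2, 3, 4, 5, 6, 7, 8} → 8.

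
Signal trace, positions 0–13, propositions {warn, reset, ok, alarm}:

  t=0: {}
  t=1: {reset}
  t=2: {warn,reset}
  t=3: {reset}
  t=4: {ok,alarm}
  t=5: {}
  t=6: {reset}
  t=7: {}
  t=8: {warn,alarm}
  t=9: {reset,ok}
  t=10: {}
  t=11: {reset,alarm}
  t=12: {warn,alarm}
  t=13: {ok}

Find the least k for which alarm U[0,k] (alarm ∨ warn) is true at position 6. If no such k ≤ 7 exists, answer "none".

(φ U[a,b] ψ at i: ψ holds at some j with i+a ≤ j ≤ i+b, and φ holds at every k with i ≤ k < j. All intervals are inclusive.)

none

Need earliest j ≥ 6 with (alarm ∨ warn), and alarm at every k in [6,j-1].
  j=6: rhs fails.
  j=7: rhs fails.
  j=8: rhs holds but lhs fails at k=6.
  j=9: rhs fails.
  j=10: rhs fails.
  j=11: rhs holds but lhs fails at k=6.
  j=12: rhs holds but lhs fails at k=6.
  j=13: rhs fails.
No witness within the range → none.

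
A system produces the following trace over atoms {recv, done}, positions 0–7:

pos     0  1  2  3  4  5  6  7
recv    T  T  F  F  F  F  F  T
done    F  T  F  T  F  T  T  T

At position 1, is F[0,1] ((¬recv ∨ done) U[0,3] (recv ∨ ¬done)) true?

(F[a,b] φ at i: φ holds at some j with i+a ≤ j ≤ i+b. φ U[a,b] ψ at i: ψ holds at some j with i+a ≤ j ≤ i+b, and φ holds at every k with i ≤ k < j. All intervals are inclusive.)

True

Check ((¬recv ∨ done) U[0,3] (recv ∨ ¬done)) at each j in [1,2]:
  j=1: holds
  j=2: holds
Found at j=1 → formula holds.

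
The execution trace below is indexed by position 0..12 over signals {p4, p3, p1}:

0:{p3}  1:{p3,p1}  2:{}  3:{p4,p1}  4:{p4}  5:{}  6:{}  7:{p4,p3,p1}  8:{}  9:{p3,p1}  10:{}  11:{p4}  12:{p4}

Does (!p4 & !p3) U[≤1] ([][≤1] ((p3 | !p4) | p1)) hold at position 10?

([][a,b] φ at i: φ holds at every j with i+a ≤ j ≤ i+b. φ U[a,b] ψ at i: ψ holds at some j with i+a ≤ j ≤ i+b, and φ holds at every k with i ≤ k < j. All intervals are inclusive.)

Need some j in [10,11] with [][≤1] ((p3 | !p4) | p1), and (!p4 & !p3) at every k in [10,j-1].
  j=10: [][≤1] ((p3 | !p4) | p1) — fails at 11.
  j=11: [][≤1] ((p3 | !p4) | p1) — fails at 11.
No j in the window works → until fails.

False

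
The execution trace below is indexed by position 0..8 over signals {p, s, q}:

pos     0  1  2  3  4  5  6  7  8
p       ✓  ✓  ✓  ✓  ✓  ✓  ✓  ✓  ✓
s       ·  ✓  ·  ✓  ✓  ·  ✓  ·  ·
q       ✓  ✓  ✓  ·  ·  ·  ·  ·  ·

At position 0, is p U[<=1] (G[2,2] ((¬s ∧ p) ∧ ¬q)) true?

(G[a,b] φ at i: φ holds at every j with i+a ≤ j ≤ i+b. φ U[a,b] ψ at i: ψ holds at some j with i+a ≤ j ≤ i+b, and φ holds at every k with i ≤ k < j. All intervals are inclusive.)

Need some j in [0,1] with G[2,2] ((¬s ∧ p) ∧ ¬q), and p at every k in [0,j-1].
  j=0: G[2,2] ((¬s ∧ p) ∧ ¬q) — fails at 2.
  j=1: G[2,2] ((¬s ∧ p) ∧ ¬q) — fails at 3.
No j in the window works → until fails.

False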